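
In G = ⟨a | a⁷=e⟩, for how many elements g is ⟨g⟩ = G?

G is cyclic of order 7. An element generates G iff its order is 7, and a cyclic group of order 7 has exactly φ(7) = 6 such elements.

Answer: 6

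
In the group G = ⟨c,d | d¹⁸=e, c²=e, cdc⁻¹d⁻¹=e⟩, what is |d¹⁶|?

Compute successive powers until reaching e:
  (d¹⁶)¹ = d¹⁶, (d¹⁶)² = d¹⁴, (d¹⁶)³ = d¹², (d¹⁶)⁴ = d¹⁰, (d¹⁶)⁵ = d⁸, (d¹⁶)⁶ = d⁶, (d¹⁶)⁷ = d⁴, (d¹⁶)⁸ = d², (d¹⁶)⁹ = e.
The smallest positive k with (d¹⁶)ᵏ = e is 9.

Answer: 9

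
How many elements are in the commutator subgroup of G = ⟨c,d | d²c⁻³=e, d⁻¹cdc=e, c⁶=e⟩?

G' = [G, G] is generated by all commutators. The generator-pair commutators are: [c, d] = c².
The subgroup they normally generate is {e, c², c⁴}, of order 3.
Check: |G/G'| = 12/3 = 4 is the order of the abelianisation.

Answer: 3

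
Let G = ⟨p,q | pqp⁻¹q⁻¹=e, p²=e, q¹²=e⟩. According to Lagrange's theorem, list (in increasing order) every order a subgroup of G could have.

|G| = 24 = 2³ · 3. By Lagrange's theorem the order of any subgroup divides 24; the divisors of 24 are 1, 2, 3, 4, 6, 8, 12, 24.

Answer: 1, 2, 3, 4, 6, 8, 12, 24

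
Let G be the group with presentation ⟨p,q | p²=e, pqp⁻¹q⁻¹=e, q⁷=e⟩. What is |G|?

Enumerate words in the generators, reducing via the relations: the distinct elements are
  {e, p, q, pq, q², q³, q⁴, q⁵, q⁶, pq², pq³, pq⁴, pq⁵, pq⁶}.
No further products give new elements, so |G| = 14.

Answer: 14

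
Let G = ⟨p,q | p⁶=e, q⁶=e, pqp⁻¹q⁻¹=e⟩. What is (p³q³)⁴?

Compute successive powers of (p³q³), reducing at each step:
  (p³q³)²: (p³q³) · p³ = q³;   (q³) · q³ = e
  (p³q³)³: e · p³ = p³;   (p³) · q³ = p³q³
  (p³q³)⁴: (p³q³) · p³ = q³;   (q³) · q³ = e

Answer: e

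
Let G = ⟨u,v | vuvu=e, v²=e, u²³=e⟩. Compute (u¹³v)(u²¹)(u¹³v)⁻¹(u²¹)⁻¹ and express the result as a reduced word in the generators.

[(u¹³v), (u²¹)] = (u¹³v)·(u²¹)·(u¹³v)⁻¹·(u²¹)⁻¹.
  (u¹³v) · (u²¹) = u¹⁵v
  (u¹⁵v) · (u¹³v) = u²
  (u²) · (u²) = u⁴

Answer: u⁴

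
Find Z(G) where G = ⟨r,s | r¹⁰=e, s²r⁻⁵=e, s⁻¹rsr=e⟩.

An element z ∈ Z(G) iff z commutes with every generator.
For example r⁵ is central: (r⁵)·r = r⁶ = r·(r⁵); (r⁵)·s = s⁻¹ = s·(r⁵).
Whereas r ∉ Z(G) since r·s = rs ≠ r⁴s⁻¹ = s·r.
Checking each of the 20 elements this way gives Z(G) = {e, r⁵}, of order 2.

Answer: {e, r⁵}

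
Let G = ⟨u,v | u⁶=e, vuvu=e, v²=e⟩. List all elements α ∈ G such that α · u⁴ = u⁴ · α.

⟨u⁴⟩ ⊆ C_G(u⁴) since powers of u⁴ commute with u⁴; so |C_G(u⁴)| ≥ |⟨u⁴⟩| = 3.
By orbit–stabilizer, |C_G(u⁴)| = |G| / |conj. class of u⁴| = 12 / 2 = 6.
The 6 elements commuting with u⁴ are {e, u, u², u³, u⁴, u⁵}.

Answer: {e, u, u², u³, u⁴, u⁵}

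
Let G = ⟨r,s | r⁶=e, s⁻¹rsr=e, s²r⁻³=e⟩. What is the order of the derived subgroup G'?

G' = [G, G] is generated by all commutators. The generator-pair commutators are: [r, s] = r².
The subgroup they normally generate is {e, r², r⁴}, of order 3.
Check: |G/G'| = 12/3 = 4 is the order of the abelianisation.

Answer: 3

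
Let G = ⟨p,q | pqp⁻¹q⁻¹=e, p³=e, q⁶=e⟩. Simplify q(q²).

Compute q · (q²) by multiplying left to right and reducing via the relations at each step:
  q · q² = q³

Answer: q³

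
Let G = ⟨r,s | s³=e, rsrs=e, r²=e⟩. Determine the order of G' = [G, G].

G' = [G, G] is generated by all commutators. The generator-pair commutators are: [r, s] = s.
The subgroup they normally generate is {e, s, s²}, of order 3.
Check: |G/G'| = 6/3 = 2 is the order of the abelianisation.

Answer: 3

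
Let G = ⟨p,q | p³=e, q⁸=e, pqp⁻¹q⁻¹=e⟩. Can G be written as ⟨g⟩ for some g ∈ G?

|G| = 24. The element pq has order 24 (its powers give 24 distinct elements), so ⟨pq⟩ = G and G is cyclic.

Answer: Yes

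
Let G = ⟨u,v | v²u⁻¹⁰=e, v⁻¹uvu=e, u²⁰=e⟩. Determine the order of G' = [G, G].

G' = [G, G] is generated by all commutators. The generator-pair commutators are: [u, v] = u².
The subgroup they normally generate is {e, u², u⁴, u⁶, u⁸, u¹⁰, u¹², u¹⁴, u¹⁶, u¹⁸}, of order 10.
Check: |G/G'| = 40/10 = 4 is the order of the abelianisation.

Answer: 10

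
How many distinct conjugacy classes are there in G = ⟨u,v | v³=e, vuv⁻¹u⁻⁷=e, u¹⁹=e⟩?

The conjugacy classes (representative and size) are:
  [e] (size 1), [u¹¹] (size 3), [u¹⁴] (size 3), [u⁶] (size 3), [u¹⁷] (size 3), [u¹²] (size 3), [u¹⁰] (size 3), [u²v] (size 19), [u¹⁸v²] (size 19).
Class equation: 1 + 3 + 3 + 3 + 3 + 3 + 3 + 19 + 19 = 57 = |G|. So G has 9 conjugacy classes.

Answer: 9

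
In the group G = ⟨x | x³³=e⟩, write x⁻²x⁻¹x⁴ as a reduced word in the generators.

Multiply left to right, reducing at each step:
  (x³¹) · x⁻¹ = x³⁰
  (x³⁰) · x⁴ = x

Answer: x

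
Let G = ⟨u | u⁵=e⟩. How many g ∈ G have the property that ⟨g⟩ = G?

G is cyclic of order 5. An element generates G iff its order is 5, and a cyclic group of order 5 has exactly φ(5) = 4 such elements.

Answer: 4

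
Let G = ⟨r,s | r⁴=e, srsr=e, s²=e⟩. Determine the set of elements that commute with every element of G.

An element z ∈ Z(G) iff z commutes with every generator.
For example r² is central: (r²)·r = r³ = r·(r²); (r²)·s = r²s = s·(r²).
Whereas r ∉ Z(G) since r·s = rs ≠ r³s = s·r.
Checking each of the 8 elements this way gives Z(G) = {e, r²}, of order 2.

Answer: {e, r²}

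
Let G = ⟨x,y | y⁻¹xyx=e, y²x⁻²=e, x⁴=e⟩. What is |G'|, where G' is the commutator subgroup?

G' = [G, G] is generated by all commutators. The generator-pair commutators are: [x, y] = x².
The subgroup they normally generate is {e, x²}, of order 2.
Check: |G/G'| = 8/2 = 4 is the order of the abelianisation.

Answer: 2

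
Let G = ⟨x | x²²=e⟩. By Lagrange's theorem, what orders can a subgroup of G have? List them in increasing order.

|G| = 22 = 2 · 11. By Lagrange's theorem the order of any subgroup divides 22; the divisors of 22 are 1, 2, 11, 22.

Answer: 1, 2, 11, 22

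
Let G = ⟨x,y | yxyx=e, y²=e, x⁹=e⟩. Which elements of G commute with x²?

⟨x²⟩ ⊆ C_G(x²) since powers of x² commute with x²; so |C_G(x²)| ≥ |⟨x²⟩| = 9.
By orbit–stabilizer, |C_G(x²)| = |G| / |conj. class of x²| = 18 / 2 = 9.
The 9 elements commuting with x² are {e, x, x², x³, x⁴, x⁵, x⁶, x⁷, x⁸}.

Answer: {e, x, x², x³, x⁴, x⁵, x⁶, x⁷, x⁸}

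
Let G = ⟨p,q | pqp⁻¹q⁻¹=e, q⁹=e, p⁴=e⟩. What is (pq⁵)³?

Compute successive powers of (pq⁵), reducing at each step:
  (pq⁵)²: (pq⁵) · p = p²q⁵;   (p²q⁵) · q⁵ = p²q
  (pq⁵)³: (p²q) · p = p³q;   (p³q) · q⁵ = p³q⁶

Answer: p³q⁶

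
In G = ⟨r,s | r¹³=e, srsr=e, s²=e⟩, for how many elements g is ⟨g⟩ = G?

⟨g⟩ = G would require ord(g) = |G| = 26, but the maximum element order in G is 13 < 26. So G is not cyclic and no single element generates it: the count is 0.

Answer: 0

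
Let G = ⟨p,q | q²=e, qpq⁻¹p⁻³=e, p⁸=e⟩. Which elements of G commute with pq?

⟨pq⟩ ⊆ C_G(pq) since powers of pq commute with pq; so |C_G(pq)| ≥ |⟨pq⟩| = 4.
By orbit–stabilizer, |C_G(pq)| = |G| / |conj. class of pq| = 16 / 4 = 4.
The 4 elements commuting with pq are {e, p⁴, pq, p⁵q}.

Answer: {e, p⁴, pq, p⁵q}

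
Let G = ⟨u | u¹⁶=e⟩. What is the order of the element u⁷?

Compute successive powers until reaching e:
  (u⁷)¹ = u⁷, (u⁷)² = u¹⁴, (u⁷)³ = u⁵, (u⁷)⁴ = u¹², (u⁷)⁵ = u³, (u⁷)⁶ = u¹⁰, (u⁷)⁷ = u, (u⁷)⁸ = u⁸, (u⁷)⁹ = u¹⁵, (u⁷)¹⁰ = u⁶, (u⁷)¹¹ = u¹³, (u⁷)¹² = u⁴, (u⁷)¹³ = u¹¹, (u⁷)¹⁴ = u², (u⁷)¹⁵ = u⁹, (u⁷)¹⁶ = e.
The smallest positive k with (u⁷)ᵏ = e is 16.

Answer: 16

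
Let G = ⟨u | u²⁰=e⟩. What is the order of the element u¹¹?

Compute successive powers until reaching e:
  (u¹¹)¹ = u¹¹, (u¹¹)² = u², (u¹¹)³ = u¹³, (u¹¹)⁴ = u⁴, (u¹¹)⁵ = u¹⁵, (u¹¹)⁶ = u⁶, (u¹¹)⁷ = u¹⁷, (u¹¹)⁸ = u⁸, (u¹¹)⁹ = u¹⁹, (u¹¹)¹⁰ = u¹⁰, (u¹¹)¹¹ = u, (u¹¹)¹² = u¹², (u¹¹)¹³ = u³, (u¹¹)¹⁴ = u¹⁴, (u¹¹)¹⁵ = u⁵, (u¹¹)¹⁶ = u¹⁶, (u¹¹)¹⁷ = u⁷, (u¹¹)¹⁸ = u¹⁸, (u¹¹)¹⁹ = u⁹, (u¹¹)²⁰ = e.
The smallest positive k with (u¹¹)ᵏ = e is 20.

Answer: 20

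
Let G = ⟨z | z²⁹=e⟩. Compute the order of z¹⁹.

Compute successive powers until reaching e:
  (z¹⁹)¹ = z¹⁹, (z¹⁹)² = z⁹, (z¹⁹)³ = z²⁸, (z¹⁹)⁴ = z¹⁸, (z¹⁹)⁵ = z⁸, (z¹⁹)⁶ = z²⁷, (z¹⁹)⁷ = z¹⁷, (z¹⁹)⁸ = z⁷, (z¹⁹)⁹ = z²⁶, (z¹⁹)¹⁰ = z¹⁶, (z¹⁹)¹¹ = z⁶, (z¹⁹)¹² = z²⁵, (z¹⁹)¹³ = z¹⁵, (z¹⁹)¹⁴ = z⁵, (z¹⁹)¹⁵ = z²⁴, (z¹⁹)¹⁶ = z¹⁴, (z¹⁹)¹⁷ = z⁴, (z¹⁹)¹⁸ = z²³, (z¹⁹)¹⁹ = z¹³, (z¹⁹)²⁰ = z³, (z¹⁹)²¹ = z²², (z¹⁹)²² = z¹², (z¹⁹)²³ = z², (z¹⁹)²⁴ = z²¹, (z¹⁹)²⁵ = z¹¹, (z¹⁹)²⁶ = z, (z¹⁹)²⁷ = z²⁰, (z¹⁹)²⁸ = z¹⁰, (z¹⁹)²⁹ = e.
The smallest positive k with (z¹⁹)ᵏ = e is 29.

Answer: 29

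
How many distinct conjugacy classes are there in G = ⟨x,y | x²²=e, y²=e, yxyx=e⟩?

The conjugacy classes (representative and size) are:
  [e] (size 1), [x] (size 2), [x²] (size 2), [x¹⁹] (size 2), [x⁴] (size 2), [x⁵] (size 2), [x⁶] (size 2), [x⁷] (size 2), [x⁸] (size 2), [x¹³] (size 2), [x¹⁰] (size 2), [x¹¹] (size 1), [x⁶y] (size 11), [xy] (size 11).
Class equation: 1 + 2 + 2 + 2 + 2 + 2 + 2 + 2 + 2 + 2 + 2 + 1 + 11 + 11 = 44 = |G|. So G has 14 conjugacy classes.

Answer: 14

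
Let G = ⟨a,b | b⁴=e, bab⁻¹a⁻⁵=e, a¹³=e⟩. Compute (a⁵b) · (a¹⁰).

Compute (a⁵b) · (a¹⁰) by multiplying left to right and reducing via the relations at each step:
  (a⁵b) · a¹⁰ = a³b

Answer: a³b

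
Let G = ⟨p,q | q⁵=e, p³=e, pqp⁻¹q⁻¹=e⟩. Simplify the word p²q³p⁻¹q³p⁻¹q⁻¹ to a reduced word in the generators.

Multiply left to right, reducing at each step:
  (p²) · q³ = p²q³
  (p²q³) · p⁻¹ = pq³
  (pq³) · q³ = pq
  (pq) · p⁻¹ = q
  q · q⁻¹ = e

Answer: e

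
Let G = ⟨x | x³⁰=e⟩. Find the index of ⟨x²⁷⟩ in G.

First find ord(x²⁷) by computing successive powers:
  (x²⁷)¹ = x²⁷, (x²⁷)² = x²⁴, (x²⁷)³ = x²¹, (x²⁷)⁴ = x¹⁸, (x²⁷)⁵ = x¹⁵, (x²⁷)⁶ = x¹², (x²⁷)⁷ = x⁹, (x²⁷)⁸ = x⁶, (x²⁷)⁹ = x³, (x²⁷)¹⁰ = e.
So |⟨x²⁷⟩| = ord(x²⁷) = 10. With |G| = 30, by Lagrange [G : ⟨x²⁷⟩] = 30/10 = 3.

Answer: 3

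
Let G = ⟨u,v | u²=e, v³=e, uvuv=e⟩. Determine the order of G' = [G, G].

G' = [G, G] is generated by all commutators. The generator-pair commutators are: [u, v] = v.
The subgroup they normally generate is {e, v, v²}, of order 3.
Check: |G/G'| = 6/3 = 2 is the order of the abelianisation.

Answer: 3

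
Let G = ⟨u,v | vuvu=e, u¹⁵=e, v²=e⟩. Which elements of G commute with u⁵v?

⟨u⁵v⟩ ⊆ C_G(u⁵v) since powers of u⁵v commute with u⁵v; so |C_G(u⁵v)| ≥ |⟨u⁵v⟩| = 2.
By orbit–stabilizer, |C_G(u⁵v)| = |G| / |conj. class of u⁵v| = 30 / 15 = 2.
The 2 elements commuting with u⁵v are {e, u⁵v}.

Answer: {e, u⁵v}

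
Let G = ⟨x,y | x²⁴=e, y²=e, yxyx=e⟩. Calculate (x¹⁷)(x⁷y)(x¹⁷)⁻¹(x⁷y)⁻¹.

[(x¹⁷), (x⁷y)] = (x¹⁷)·(x⁷y)·(x¹⁷)⁻¹·(x⁷y)⁻¹.
  (x¹⁷) · (x⁷y) = y
  y · (x⁷) = x¹⁷y
  (x¹⁷y) · (x⁷y) = x¹⁰

Answer: x¹⁰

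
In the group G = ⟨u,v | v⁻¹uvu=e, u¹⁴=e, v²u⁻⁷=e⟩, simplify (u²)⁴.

Compute successive powers of (u²), reducing at each step:
  (u²)²: (u²) · u² = u⁴
  (u²)³: (u⁴) · u² = u⁶
  (u²)⁴: (u⁶) · u² = u⁸

Answer: u⁸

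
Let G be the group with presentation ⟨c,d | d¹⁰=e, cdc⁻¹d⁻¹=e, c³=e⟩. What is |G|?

Enumerate words in the generators, reducing via the relations: the distinct elements are
  {c, d, e, cd, c², d², d³, d⁴, d⁵, d⁶, d⁷, d⁸, d⁹, cd², cd³, cd⁴, cd⁵, cd⁶, cd⁷, cd⁸, cd⁹, c²d, c²d², c²d³, c²d⁴, c²d⁵, c²d⁶, c²d⁷, c²d⁸, c²d⁹}.
No further products give new elements, so |G| = 30.

Answer: 30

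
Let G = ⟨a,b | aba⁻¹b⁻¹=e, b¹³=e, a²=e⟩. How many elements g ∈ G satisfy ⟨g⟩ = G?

G is cyclic of order 26. An element generates G iff its order is 26, and a cyclic group of order 26 has exactly φ(26) = 12 such elements.

Answer: 12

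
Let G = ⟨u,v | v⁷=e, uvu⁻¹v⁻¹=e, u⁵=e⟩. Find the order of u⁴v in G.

Compute successive powers until reaching e:
  (u⁴v)¹ = u⁴v, (u⁴v)² = u³v², (u⁴v)³ = u²v³, (u⁴v)⁴ = uv⁴, (u⁴v)⁵ = v⁵, (u⁴v)⁶ = u⁴v⁶, (u⁴v)⁷ = u³, (u⁴v)⁸ = u²v, (u⁴v)⁹ = uv², (u⁴v)¹⁰ = v³, (u⁴v)¹¹ = u⁴v⁴, (u⁴v)¹² = u³v⁵, (u⁴v)¹³ = u²v⁶, (u⁴v)¹⁴ = u, (u⁴v)¹⁵ = v, (u⁴v)¹⁶ = u⁴v², (u⁴v)¹⁷ = u³v³, (u⁴v)¹⁸ = u²v⁴, (u⁴v)¹⁹ = uv⁵, (u⁴v)²⁰ = v⁶, (u⁴v)²¹ = u⁴, (u⁴v)²² = u³v, (u⁴v)²³ = u²v², (u⁴v)²⁴ = uv³, (u⁴v)²⁵ = v⁴, (u⁴v)²⁶ = u⁴v⁵, (u⁴v)²⁷ = u³v⁶, (u⁴v)²⁸ = u², (u⁴v)²⁹ = uv, (u⁴v)³⁰ = v², (u⁴v)³¹ = u⁴v³, (u⁴v)³² = u³v⁴, (u⁴v)³³ = u²v⁵, (u⁴v)³⁴ = uv⁶, (u⁴v)³⁵ = e.
The smallest positive k with (u⁴v)ᵏ = e is 35.

Answer: 35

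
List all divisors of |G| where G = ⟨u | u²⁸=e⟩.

|G| = 28 = 2² · 7. By Lagrange's theorem the order of any subgroup divides 28; the divisors of 28 are 1, 2, 4, 7, 14, 28.

Answer: 1, 2, 4, 7, 14, 28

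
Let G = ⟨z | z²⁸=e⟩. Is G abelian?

G has a single generator, so G is cyclic and hence abelian.

Answer: Yes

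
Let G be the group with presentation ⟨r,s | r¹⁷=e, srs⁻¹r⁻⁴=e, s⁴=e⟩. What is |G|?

Enumerate words in the generators, reducing via the relations: the distinct elements are
  {e, r, s, rs, r², r³, r⁴, r⁵, r⁶, r⁷, r⁸, r⁹, s², s³, rs², rs³, r²s, r³s, r¹², r¹³, r¹¹, r¹⁰, r¹⁴, r¹⁵, r¹⁶, r⁴s, r⁵s, r⁶s, r⁷s, r⁸s, r⁹s, r²s², r²s³, r³s², r³s³, r¹²s, r¹³s, r¹¹s, r¹⁰s, r¹⁴s, r¹⁵s, r¹⁶s, r⁴s², r⁴s³, r⁵s², r⁵s³, r⁶s², r⁶s³, r⁷s², r⁷s³, r⁸s², r⁸s³, r⁹s², r⁹s³, r¹²s², r¹²s³, r¹³s², r¹³s³, r¹¹s², r¹¹s³, r¹⁰s², r¹⁰s³, r¹⁴s², r¹⁴s³, r¹⁵s², r¹⁵s³, r¹⁶s², r¹⁶s³}.
No further products give new elements, so |G| = 68.

Answer: 68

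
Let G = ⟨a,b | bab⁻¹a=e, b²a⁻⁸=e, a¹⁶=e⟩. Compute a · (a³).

Compute a · (a³) by multiplying left to right and reducing via the relations at each step:
  a · a³ = a⁴

Answer: a⁴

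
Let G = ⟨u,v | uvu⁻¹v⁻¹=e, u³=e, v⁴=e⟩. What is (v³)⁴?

Compute successive powers of (v³), reducing at each step:
  (v³)²: (v³) · v³ = v²
  (v³)³: (v²) · v³ = v
  (v³)⁴: v · v³ = e

Answer: e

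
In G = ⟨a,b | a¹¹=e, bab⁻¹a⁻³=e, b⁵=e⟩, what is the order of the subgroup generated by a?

|⟨a⟩| equals the order of a. Compute successive powers until reaching e:
  a¹ = a, a² = a², a³ = a³, a⁴ = a⁴, a⁵ = a⁵, a⁶ = a⁶, a⁷ = a⁷, a⁸ = a⁸, a⁹ = a⁹, a¹⁰ = a¹⁰, a¹¹ = e.
The smallest positive k with aᵏ = e is 11, so |⟨a⟩| = 11.

Answer: 11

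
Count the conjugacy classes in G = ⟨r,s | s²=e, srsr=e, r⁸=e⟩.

The conjugacy classes (representative and size) are:
  [e] (size 1), [r] (size 2), [r⁶] (size 2), [r³] (size 2), [r⁴] (size 1), [s] (size 4), [r⁵s] (size 4).
Class equation: 1 + 2 + 2 + 2 + 1 + 4 + 4 = 16 = |G|. So G has 7 conjugacy classes.

Answer: 7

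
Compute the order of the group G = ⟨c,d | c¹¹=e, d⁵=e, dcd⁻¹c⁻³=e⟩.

Enumerate words in the generators, reducing via the relations: the distinct elements are
  {c, d, e, cd, c², c³, c⁴, c⁵, c⁶, c⁷, c⁸, c⁹, d², d³, d⁴, cd², cd³, cd⁴, c²d, c³d, c¹⁰, c⁴d, c⁵d, c⁶d, c⁷d, c⁸d, c⁹d, c²d², c²d³, c²d⁴, c³d², c³d³, c³d⁴, c¹⁰d, c⁴d², c⁴d³, c⁴d⁴, c⁵d², c⁵d³, c⁵d⁴, c⁶d², c⁶d³, c⁶d⁴, c⁷d², c⁷d³, c⁷d⁴, c⁸d², c⁸d³, c⁸d⁴, c⁹d², c⁹d³, c⁹d⁴, c¹⁰d², c¹⁰d³, c¹⁰d⁴}.
No further products give new elements, so |G| = 55.

Answer: 55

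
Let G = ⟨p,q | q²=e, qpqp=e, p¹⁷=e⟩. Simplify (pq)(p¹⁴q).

Compute (pq) · (p¹⁴q) by multiplying left to right and reducing via the relations at each step:
  (pq) · p¹⁴ = p⁴q
  (p⁴q) · q = p⁴

Answer: p⁴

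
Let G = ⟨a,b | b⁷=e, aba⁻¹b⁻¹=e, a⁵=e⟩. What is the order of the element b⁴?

Compute successive powers until reaching e:
  (b⁴)¹ = b⁴, (b⁴)² = b, (b⁴)³ = b⁵, (b⁴)⁴ = b², (b⁴)⁵ = b⁶, (b⁴)⁶ = b³, (b⁴)⁷ = e.
The smallest positive k with (b⁴)ᵏ = e is 7.

Answer: 7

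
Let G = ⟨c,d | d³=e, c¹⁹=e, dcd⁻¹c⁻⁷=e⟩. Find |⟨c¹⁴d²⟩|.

|⟨c¹⁴d²⟩| equals the order of c¹⁴d². Compute successive powers until reaching e:
  (c¹⁴d²)¹ = c¹⁴d², (c¹⁴d²)² = c¹⁶d, (c¹⁴d²)³ = e.
The smallest positive k with (c¹⁴d²)ᵏ = e is 3, so |⟨c¹⁴d²⟩| = 3.

Answer: 3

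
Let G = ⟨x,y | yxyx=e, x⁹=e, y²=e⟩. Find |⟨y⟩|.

|⟨y⟩| equals the order of y. Compute successive powers until reaching e:
  y¹ = y, y² = e.
The smallest positive k with yᵏ = e is 2, so |⟨y⟩| = 2.

Answer: 2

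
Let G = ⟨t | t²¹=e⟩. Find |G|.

G is generated by a single element, so G is cyclic. The relator gives t²¹ = e and no smaller power is forced to be e, so the 21 powers {e, t, t², t³, t⁴, t⁵, t⁶, t⁷, t⁸, t⁹, t²⁰, t¹², t¹³, t¹¹, t¹⁰, t¹⁴, t¹⁵, t¹⁶, t¹⁷, t¹⁸, t¹⁹} are distinct. Hence |G| = 21.

Answer: 21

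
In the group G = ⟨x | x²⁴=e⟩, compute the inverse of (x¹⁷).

The order of (x¹⁷) is 24 (smallest k with (x¹⁷)ᵏ = e), so (x¹⁷)⁻¹ = (x¹⁷)²³ = x⁷.
Check: (x¹⁷) · (x⁷) → (x¹⁷) · x⁷ = e, giving e as required.

Answer: x⁷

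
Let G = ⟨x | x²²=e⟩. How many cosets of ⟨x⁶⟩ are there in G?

First find ord(x⁶) by computing successive powers:
  (x⁶)¹ = x⁶, (x⁶)² = x¹², (x⁶)³ = x¹⁸, (x⁶)⁴ = x², (x⁶)⁵ = x⁸, (x⁶)⁶ = x¹⁴, (x⁶)⁷ = x²⁰, (x⁶)⁸ = x⁴, (x⁶)⁹ = x¹⁰, (x⁶)¹⁰ = x¹⁶, (x⁶)¹¹ = e.
So |⟨x⁶⟩| = ord(x⁶) = 11. With |G| = 22, by Lagrange [G : ⟨x⁶⟩] = 22/11 = 2.

Answer: 2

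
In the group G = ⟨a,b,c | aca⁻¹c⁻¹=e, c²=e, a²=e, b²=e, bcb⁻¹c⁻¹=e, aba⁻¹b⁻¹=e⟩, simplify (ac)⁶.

Compute successive powers of (ac), reducing at each step:
  (ac)²: (ac) · a = c;   c · c = e
  (ac)³: e · a = a;   a · c = ac
  (ac)⁴: (ac) · a = c;   c · c = e
  (ac)⁵: e · a = a;   a · c = ac
  (ac)⁶: (ac) · a = c;   c · c = e

Answer: e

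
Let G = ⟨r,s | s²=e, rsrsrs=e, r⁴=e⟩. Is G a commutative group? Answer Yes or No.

r·s = rs but s·r = sr, so r·s ≠ s·r and G is not abelian.

Answer: No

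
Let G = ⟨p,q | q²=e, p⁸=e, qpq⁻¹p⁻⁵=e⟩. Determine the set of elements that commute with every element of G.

An element z ∈ Z(G) iff z commutes with every generator.
For example p² is central: (p²)·p = p³ = p·(p²); (p²)·q = p²q = q·(p²).
Whereas p ∉ Z(G) since p·q = pq ≠ p⁵q = q·p.
Checking each of the 16 elements this way gives Z(G) = {e, p², p⁴, p⁶}, of order 4.

Answer: {e, p², p⁴, p⁶}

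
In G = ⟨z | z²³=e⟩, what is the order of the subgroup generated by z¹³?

|⟨z¹³⟩| equals the order of z¹³. Compute successive powers until reaching e:
  (z¹³)¹ = z¹³, (z¹³)² = z³, (z¹³)³ = z¹⁶, (z¹³)⁴ = z⁶, (z¹³)⁵ = z¹⁹, (z¹³)⁶ = z⁹, (z¹³)⁷ = z²², (z¹³)⁸ = z¹², (z¹³)⁹ = z², (z¹³)¹⁰ = z¹⁵, (z¹³)¹¹ = z⁵, (z¹³)¹² = z¹⁸, (z¹³)¹³ = z⁸, (z¹³)¹⁴ = z²¹, (z¹³)¹⁵ = z¹¹, (z¹³)¹⁶ = z, (z¹³)¹⁷ = z¹⁴, (z¹³)¹⁸ = z⁴, (z¹³)¹⁹ = z¹⁷, (z¹³)²⁰ = z⁷, (z¹³)²¹ = z²⁰, (z¹³)²² = z¹⁰, (z¹³)²³ = e.
The smallest positive k with (z¹³)ᵏ = e is 23, so |⟨z¹³⟩| = 23.

Answer: 23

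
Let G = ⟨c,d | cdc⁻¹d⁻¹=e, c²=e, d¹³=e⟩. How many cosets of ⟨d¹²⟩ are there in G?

First find ord(d¹²) by computing successive powers:
  (d¹²)¹ = d¹², (d¹²)² = d¹¹, (d¹²)³ = d¹⁰, (d¹²)⁴ = d⁹, (d¹²)⁵ = d⁸, (d¹²)⁶ = d⁷, (d¹²)⁷ = d⁶, (d¹²)⁸ = d⁵, (d¹²)⁹ = d⁴, (d¹²)¹⁰ = d³, (d¹²)¹¹ = d², (d¹²)¹² = d, (d¹²)¹³ = e.
So |⟨d¹²⟩| = ord(d¹²) = 13. With |G| = 26, by Lagrange [G : ⟨d¹²⟩] = 26/13 = 2.

Answer: 2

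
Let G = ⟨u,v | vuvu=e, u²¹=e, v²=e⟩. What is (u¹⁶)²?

Compute successive powers of (u¹⁶), reducing at each step:
  (u¹⁶)²: (u¹⁶) · u¹⁶ = u¹¹

Answer: u¹¹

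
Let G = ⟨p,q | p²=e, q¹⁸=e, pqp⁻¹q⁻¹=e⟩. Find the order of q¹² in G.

Compute successive powers until reaching e:
  (q¹²)¹ = q¹², (q¹²)² = q⁶, (q¹²)³ = e.
The smallest positive k with (q¹²)ᵏ = e is 3.

Answer: 3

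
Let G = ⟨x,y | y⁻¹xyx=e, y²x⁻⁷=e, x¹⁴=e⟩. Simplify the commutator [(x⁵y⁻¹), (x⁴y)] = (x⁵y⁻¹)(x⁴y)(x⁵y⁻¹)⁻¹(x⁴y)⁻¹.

[(x⁵y⁻¹), (x⁴y)] = (x⁵y⁻¹)·(x⁴y)·(x⁵y⁻¹)⁻¹·(x⁴y)⁻¹.
  (x⁵y⁻¹) · (x⁴y) = x
  x · (x⁵y) = x⁶y
  (x⁶y) · (x⁴y⁻¹) = x²

Answer: x²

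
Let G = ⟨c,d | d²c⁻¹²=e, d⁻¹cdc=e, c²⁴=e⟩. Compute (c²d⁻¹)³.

Compute successive powers of (c²d⁻¹), reducing at each step:
  (c²d⁻¹)²: (c²d⁻¹) · c² = d⁻¹;   (d⁻¹) · d⁻¹ = c¹²
  (c²d⁻¹)³: (c¹²) · c² = c¹⁴;   (c¹⁴) · d⁻¹ = c²d

Answer: c²d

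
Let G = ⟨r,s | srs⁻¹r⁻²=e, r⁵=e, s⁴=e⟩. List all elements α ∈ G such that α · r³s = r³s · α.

⟨r³s⟩ ⊆ C_G(r³s) since powers of r³s commute with r³s; so |C_G(r³s)| ≥ |⟨r³s⟩| = 4.
By orbit–stabilizer, |C_G(r³s)| = |G| / |conj. class of r³s| = 20 / 5 = 4.
The 4 elements commuting with r³s are {e, rs³, r³s, r⁴s²}.

Answer: {e, rs³, r³s, r⁴s²}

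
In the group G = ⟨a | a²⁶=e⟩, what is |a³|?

Compute successive powers until reaching e:
  (a³)¹ = a³, (a³)² = a⁶, (a³)³ = a⁹, (a³)⁴ = a¹², (a³)⁵ = a¹⁵, (a³)⁶ = a¹⁸, (a³)⁷ = a²¹, (a³)⁸ = a²⁴, (a³)⁹ = a, (a³)¹⁰ = a⁴, (a³)¹¹ = a⁷, (a³)¹² = a¹⁰, (a³)¹³ = a¹³, (a³)¹⁴ = a¹⁶, (a³)¹⁵ = a¹⁹, (a³)¹⁶ = a²², (a³)¹⁷ = a²⁵, (a³)¹⁸ = a², (a³)¹⁹ = a⁵, (a³)²⁰ = a⁸, (a³)²¹ = a¹¹, (a³)²² = a¹⁴, (a³)²³ = a¹⁷, (a³)²⁴ = a²⁰, (a³)²⁵ = a²³, (a³)²⁶ = e.
The smallest positive k with (a³)ᵏ = e is 26.

Answer: 26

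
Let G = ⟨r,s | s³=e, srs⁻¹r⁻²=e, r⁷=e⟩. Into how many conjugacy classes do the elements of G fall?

The conjugacy classes (representative and size) are:
  [e] (size 1), [r²] (size 3), [r⁵] (size 3), [s] (size 7), [s²] (size 7).
Class equation: 1 + 3 + 3 + 7 + 7 = 21 = |G|. So G has 5 conjugacy classes.

Answer: 5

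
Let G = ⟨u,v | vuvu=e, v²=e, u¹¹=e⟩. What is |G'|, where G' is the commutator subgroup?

G' = [G, G] is generated by all commutators. The generator-pair commutators are: [u, v] = u².
The subgroup they normally generate is {e, u, u², u³, u⁴, u⁵, u⁶, u⁷, u⁸, u⁹, u¹⁰}, of order 11.
Check: |G/G'| = 22/11 = 2 is the order of the abelianisation.

Answer: 11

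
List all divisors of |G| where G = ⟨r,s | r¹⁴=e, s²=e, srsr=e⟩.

|G| = 28 = 2² · 7. By Lagrange's theorem the order of any subgroup divides 28; the divisors of 28 are 1, 2, 4, 7, 14, 28.

Answer: 1, 2, 4, 7, 14, 28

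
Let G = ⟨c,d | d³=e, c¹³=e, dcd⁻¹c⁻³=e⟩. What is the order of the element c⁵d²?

Compute successive powers until reaching e:
  (c⁵d²)¹ = c⁵d², (c⁵d²)² = c¹¹d, (c⁵d²)³ = e.
The smallest positive k with (c⁵d²)ᵏ = e is 3.

Answer: 3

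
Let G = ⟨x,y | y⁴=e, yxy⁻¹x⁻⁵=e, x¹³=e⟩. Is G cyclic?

Every cyclic group is abelian. But x·y = xy while y·x = x⁵y, so x·y ≠ y·x and G is not abelian. Hence G is not cyclic.

Answer: No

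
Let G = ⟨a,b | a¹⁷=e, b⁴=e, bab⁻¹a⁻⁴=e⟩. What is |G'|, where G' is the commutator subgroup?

G' = [G, G] is generated by all commutators. The generator-pair commutators are: [a, b] = a¹⁴.
The subgroup they normally generate is {e, a, a², a³, a⁴, a⁵, a⁶, a⁷, a⁸, a⁹, a¹⁰, a¹¹, a¹², a¹³, a¹⁴, a¹⁵, a¹⁶}, of order 17.
Check: |G/G'| = 68/17 = 4 is the order of the abelianisation.

Answer: 17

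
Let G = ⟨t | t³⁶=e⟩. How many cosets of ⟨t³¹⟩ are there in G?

First find ord(t³¹) by computing successive powers:
  (t³¹)¹ = t³¹, (t³¹)² = t²⁶, (t³¹)³ = t²¹, (t³¹)⁴ = t¹⁶, (t³¹)⁵ = t¹¹, (t³¹)⁶ = t⁶, (t³¹)⁷ = t, (t³¹)⁸ = t³², (t³¹)⁹ = t²⁷, (t³¹)¹⁰ = t²², (t³¹)¹¹ = t¹⁷, (t³¹)¹² = t¹², (t³¹)¹³ = t⁷, (t³¹)¹⁴ = t², (t³¹)¹⁵ = t³³, (t³¹)¹⁶ = t²⁸, (t³¹)¹⁷ = t²³, (t³¹)¹⁸ = t¹⁸, (t³¹)¹⁹ = t¹³, (t³¹)²⁰ = t⁸, (t³¹)²¹ = t³, (t³¹)²² = t³⁴, (t³¹)²³ = t²⁹, (t³¹)²⁴ = t²⁴, (t³¹)²⁵ = t¹⁹, (t³¹)²⁶ = t¹⁴, (t³¹)²⁷ = t⁹, (t³¹)²⁸ = t⁴, (t³¹)²⁹ = t³⁵, (t³¹)³⁰ = t³⁰, (t³¹)³¹ = t²⁵, (t³¹)³² = t²⁰, (t³¹)³³ = t¹⁵, (t³¹)³⁴ = t¹⁰, (t³¹)³⁵ = t⁵, (t³¹)³⁶ = e.
So |⟨t³¹⟩| = ord(t³¹) = 36. With |G| = 36, by Lagrange [G : ⟨t³¹⟩] = 36/36 = 1.

Answer: 1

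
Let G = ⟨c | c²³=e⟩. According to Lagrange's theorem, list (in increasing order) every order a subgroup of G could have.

|G| = 23 = 23. By Lagrange's theorem the order of any subgroup divides 23; the divisors of 23 are 1, 23.

Answer: 1, 23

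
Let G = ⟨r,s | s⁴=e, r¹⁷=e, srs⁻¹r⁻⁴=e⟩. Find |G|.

Enumerate words in the generators, reducing via the relations: the distinct elements are
  {e, r, s, rs, r², r³, r⁴, r⁵, r⁶, r⁷, r⁸, r⁹, s², s³, rs², rs³, r²s, r³s, r¹², r¹³, r¹¹, r¹⁰, r¹⁴, r¹⁵, r¹⁶, r⁴s, r⁵s, r⁶s, r⁷s, r⁸s, r⁹s, r²s², r²s³, r³s², r³s³, r¹²s, r¹³s, r¹¹s, r¹⁰s, r¹⁴s, r¹⁵s, r¹⁶s, r⁴s², r⁴s³, r⁵s², r⁵s³, r⁶s², r⁶s³, r⁷s², r⁷s³, r⁸s², r⁸s³, r⁹s², r⁹s³, r¹²s², r¹²s³, r¹³s², r¹³s³, r¹¹s², r¹¹s³, r¹⁰s², r¹⁰s³, r¹⁴s², r¹⁴s³, r¹⁵s², r¹⁵s³, r¹⁶s², r¹⁶s³}.
No further products give new elements, so |G| = 68.

Answer: 68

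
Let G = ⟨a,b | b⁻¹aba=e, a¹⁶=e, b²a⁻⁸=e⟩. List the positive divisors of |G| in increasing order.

|G| = 32 = 2⁵. By Lagrange's theorem the order of any subgroup divides 32; the divisors of 32 are 1, 2, 4, 8, 16, 32.

Answer: 1, 2, 4, 8, 16, 32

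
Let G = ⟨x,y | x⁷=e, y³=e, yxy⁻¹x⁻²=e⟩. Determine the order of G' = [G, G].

G' = [G, G] is generated by all commutators. The generator-pair commutators are: [x, y] = x⁶.
The subgroup they normally generate is {e, x, x², x³, x⁴, x⁵, x⁶}, of order 7.
Check: |G/G'| = 21/7 = 3 is the order of the abelianisation.

Answer: 7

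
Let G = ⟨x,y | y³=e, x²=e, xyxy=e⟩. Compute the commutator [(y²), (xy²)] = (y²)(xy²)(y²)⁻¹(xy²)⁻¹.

[(y²), (xy²)] = (y²)·(xy²)·(y²)⁻¹·(xy²)⁻¹.
  (y²) · (xy²) = x
  x · y = xy
  (xy) · (xy²) = y

Answer: y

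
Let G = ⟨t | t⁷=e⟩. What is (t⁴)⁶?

Compute successive powers of (t⁴), reducing at each step:
  (t⁴)²: (t⁴) · t⁴ = t
  (t⁴)³: t · t⁴ = t⁵
  (t⁴)⁴: (t⁵) · t⁴ = t²
  (t⁴)⁵: (t²) · t⁴ = t⁶
  (t⁴)⁶: (t⁶) · t⁴ = t³

Answer: t³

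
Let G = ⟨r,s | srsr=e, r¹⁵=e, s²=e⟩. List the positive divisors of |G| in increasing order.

|G| = 30 = 2 · 3 · 5. By Lagrange's theorem the order of any subgroup divides 30; the divisors of 30 are 1, 2, 3, 5, 6, 10, 15, 30.

Answer: 1, 2, 3, 5, 6, 10, 15, 30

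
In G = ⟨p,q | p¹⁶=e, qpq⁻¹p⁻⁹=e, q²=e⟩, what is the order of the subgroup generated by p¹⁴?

|⟨p¹⁴⟩| equals the order of p¹⁴. Compute successive powers until reaching e:
  (p¹⁴)¹ = p¹⁴, (p¹⁴)² = p¹², (p¹⁴)³ = p¹⁰, (p¹⁴)⁴ = p⁸, (p¹⁴)⁵ = p⁶, (p¹⁴)⁶ = p⁴, (p¹⁴)⁷ = p², (p¹⁴)⁸ = e.
The smallest positive k with (p¹⁴)ᵏ = e is 8, so |⟨p¹⁴⟩| = 8.

Answer: 8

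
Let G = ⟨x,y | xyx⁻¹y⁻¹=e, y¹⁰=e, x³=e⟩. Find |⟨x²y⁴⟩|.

|⟨x²y⁴⟩| equals the order of x²y⁴. Compute successive powers until reaching e:
  (x²y⁴)¹ = x²y⁴, (x²y⁴)² = xy⁸, (x²y⁴)³ = y², (x²y⁴)⁴ = x²y⁶, (x²y⁴)⁵ = x, (x²y⁴)⁶ = y⁴, (x²y⁴)⁷ = x²y⁸, (x²y⁴)⁸ = xy², (x²y⁴)⁹ = y⁶, (x²y⁴)¹⁰ = x², (x²y⁴)¹¹ = xy⁴, (x²y⁴)¹² = y⁸, (x²y⁴)¹³ = x²y², (x²y⁴)¹⁴ = xy⁶, (x²y⁴)¹⁵ = e.
The smallest positive k with (x²y⁴)ᵏ = e is 15, so |⟨x²y⁴⟩| = 15.

Answer: 15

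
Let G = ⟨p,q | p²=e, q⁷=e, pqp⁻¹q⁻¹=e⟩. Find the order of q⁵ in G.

Compute successive powers until reaching e:
  (q⁵)¹ = q⁵, (q⁵)² = q³, (q⁵)³ = q, (q⁵)⁴ = q⁶, (q⁵)⁵ = q⁴, (q⁵)⁶ = q², (q⁵)⁷ = e.
The smallest positive k with (q⁵)ᵏ = e is 7.

Answer: 7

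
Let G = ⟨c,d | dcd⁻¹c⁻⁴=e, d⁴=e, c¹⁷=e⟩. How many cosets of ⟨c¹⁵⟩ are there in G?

First find ord(c¹⁵) by computing successive powers:
  (c¹⁵)¹ = c¹⁵, (c¹⁵)² = c¹³, (c¹⁵)³ = c¹¹, (c¹⁵)⁴ = c⁹, (c¹⁵)⁵ = c⁷, (c¹⁵)⁶ = c⁵, (c¹⁵)⁷ = c³, (c¹⁵)⁸ = c, (c¹⁵)⁹ = c¹⁶, (c¹⁵)¹⁰ = c¹⁴, (c¹⁵)¹¹ = c¹², (c¹⁵)¹² = c¹⁰, (c¹⁵)¹³ = c⁸, (c¹⁵)¹⁴ = c⁶, (c¹⁵)¹⁵ = c⁴, (c¹⁵)¹⁶ = c², (c¹⁵)¹⁷ = e.
So |⟨c¹⁵⟩| = ord(c¹⁵) = 17. With |G| = 68, by Lagrange [G : ⟨c¹⁵⟩] = 68/17 = 4.

Answer: 4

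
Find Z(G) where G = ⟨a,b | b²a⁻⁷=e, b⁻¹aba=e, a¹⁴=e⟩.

An element z ∈ Z(G) iff z commutes with every generator.
For example a⁷ is central: (a⁷)·a = a⁸ = a·(a⁷); (a⁷)·b = b⁻¹ = b·(a⁷).
Whereas a ∉ Z(G) since a·b = ab ≠ a⁶b⁻¹ = b·a.
Checking each of the 28 elements this way gives Z(G) = {e, a⁷}, of order 2.

Answer: {e, a⁷}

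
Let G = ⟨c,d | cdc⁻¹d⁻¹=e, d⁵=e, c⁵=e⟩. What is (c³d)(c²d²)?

Compute (c³d) · (c²d²) by multiplying left to right and reducing via the relations at each step:
  (c³d) · c² = d
  d · d² = d³

Answer: d³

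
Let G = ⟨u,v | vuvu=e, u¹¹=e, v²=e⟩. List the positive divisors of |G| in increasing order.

|G| = 22 = 2 · 11. By Lagrange's theorem the order of any subgroup divides 22; the divisors of 22 are 1, 2, 11, 22.

Answer: 1, 2, 11, 22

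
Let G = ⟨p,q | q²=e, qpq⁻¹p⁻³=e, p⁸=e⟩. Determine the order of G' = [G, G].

G' = [G, G] is generated by all commutators. The generator-pair commutators are: [p, q] = p⁶.
The subgroup they normally generate is {e, p², p⁴, p⁶}, of order 4.
Check: |G/G'| = 16/4 = 4 is the order of the abelianisation.

Answer: 4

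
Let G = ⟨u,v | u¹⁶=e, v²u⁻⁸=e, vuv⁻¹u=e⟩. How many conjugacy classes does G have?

The conjugacy classes (representative and size) are:
  [e] (size 1), [u] (size 2), [u¹⁴] (size 2), [u¹³] (size 2), [u¹²] (size 2), [u⁵] (size 2), [u¹⁰] (size 2), [u⁷] (size 2), [u⁸] (size 1), [v⁻¹] (size 8), [u⁷v⁻¹] (size 8).
Class equation: 1 + 2 + 2 + 2 + 2 + 2 + 2 + 2 + 1 + 8 + 8 = 32 = |G|. So G has 11 conjugacy classes.

Answer: 11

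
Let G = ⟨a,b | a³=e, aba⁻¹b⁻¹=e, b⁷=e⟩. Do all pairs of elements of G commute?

Each pair of generators commutes: a·b = ab = b·a. Since the generators pairwise commute, every element of G commutes with every other, so G is abelian.

Answer: Yes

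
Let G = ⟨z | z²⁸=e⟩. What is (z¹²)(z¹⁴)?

Compute (z¹²) · (z¹⁴) by multiplying left to right and reducing via the relations at each step:
  (z¹²) · z¹⁴ = z²⁶

Answer: z²⁶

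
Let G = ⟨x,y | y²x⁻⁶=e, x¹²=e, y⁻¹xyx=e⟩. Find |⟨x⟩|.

|⟨x⟩| equals the order of x. Compute successive powers until reaching e:
  x¹ = x, x² = x², x³ = x³, x⁴ = x⁴, x⁵ = x⁵, x⁶ = x⁶, x⁷ = x⁷, x⁸ = x⁸, x⁹ = x⁹, x¹⁰ = x¹⁰, x¹¹ = x¹¹, x¹² = e.
The smallest positive k with xᵏ = e is 12, so |⟨x⟩| = 12.

Answer: 12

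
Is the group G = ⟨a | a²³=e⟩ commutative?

G has a single generator, so G is cyclic and hence abelian.

Answer: Yes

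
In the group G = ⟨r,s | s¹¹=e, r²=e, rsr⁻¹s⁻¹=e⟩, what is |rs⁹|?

Compute successive powers until reaching e:
  (rs⁹)¹ = rs⁹, (rs⁹)² = s⁷, (rs⁹)³ = rs⁵, (rs⁹)⁴ = s³, (rs⁹)⁵ = rs, (rs⁹)⁶ = s¹⁰, (rs⁹)⁷ = rs⁸, (rs⁹)⁸ = s⁶, (rs⁹)⁹ = rs⁴, (rs⁹)¹⁰ = s², (rs⁹)¹¹ = r, (rs⁹)¹² = s⁹, (rs⁹)¹³ = rs⁷, (rs⁹)¹⁴ = s⁵, (rs⁹)¹⁵ = rs³, (rs⁹)¹⁶ = s, (rs⁹)¹⁷ = rs¹⁰, (rs⁹)¹⁸ = s⁸, (rs⁹)¹⁹ = rs⁶, (rs⁹)²⁰ = s⁴, (rs⁹)²¹ = rs², (rs⁹)²² = e.
The smallest positive k with (rs⁹)ᵏ = e is 22.

Answer: 22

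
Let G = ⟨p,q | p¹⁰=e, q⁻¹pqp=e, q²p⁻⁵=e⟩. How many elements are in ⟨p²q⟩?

|⟨p²q⟩| equals the order of p²q. Compute successive powers until reaching e:
  (p²q)¹ = p²q, (p²q)² = p⁵, (p²q)³ = p²q⁻¹, (p²q)⁴ = e.
The smallest positive k with (p²q)ᵏ = e is 4, so |⟨p²q⟩| = 4.

Answer: 4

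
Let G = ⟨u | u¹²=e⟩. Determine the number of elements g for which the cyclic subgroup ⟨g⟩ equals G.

G is cyclic of order 12. An element generates G iff its order is 12, and a cyclic group of order 12 has exactly φ(12) = 4 such elements.

Answer: 4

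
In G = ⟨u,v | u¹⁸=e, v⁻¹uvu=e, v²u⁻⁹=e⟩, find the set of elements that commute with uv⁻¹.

⟨uv⁻¹⟩ ⊆ C_G(uv⁻¹) since powers of uv⁻¹ commute with uv⁻¹; so |C_G(uv⁻¹)| ≥ |⟨uv⁻¹⟩| = 4.
By orbit–stabilizer, |C_G(uv⁻¹)| = |G| / |conj. class of uv⁻¹| = 36 / 9 = 4.
The 4 elements commuting with uv⁻¹ are {e, u⁹, uv, uv⁻¹}.

Answer: {e, u⁹, uv, uv⁻¹}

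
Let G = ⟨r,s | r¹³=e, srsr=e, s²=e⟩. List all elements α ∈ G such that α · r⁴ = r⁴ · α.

⟨r⁴⟩ ⊆ C_G(r⁴) since powers of r⁴ commute with r⁴; so |C_G(r⁴)| ≥ |⟨r⁴⟩| = 13.
By orbit–stabilizer, |C_G(r⁴)| = |G| / |conj. class of r⁴| = 26 / 2 = 13.
The 13 elements commuting with r⁴ are {e, r, r², r³, r⁴, r⁵, r⁶, r⁷, r⁸, r⁹, r¹⁰, r¹¹, r¹²}.

Answer: {e, r, r², r³, r⁴, r⁵, r⁶, r⁷, r⁸, r⁹, r¹⁰, r¹¹, r¹²}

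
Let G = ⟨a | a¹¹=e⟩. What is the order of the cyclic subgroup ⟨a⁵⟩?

|⟨a⁵⟩| equals the order of a⁵. Compute successive powers until reaching e:
  (a⁵)¹ = a⁵, (a⁵)² = a¹⁰, (a⁵)³ = a⁴, (a⁵)⁴ = a⁹, (a⁵)⁵ = a³, (a⁵)⁶ = a⁸, (a⁵)⁷ = a², (a⁵)⁸ = a⁷, (a⁵)⁹ = a, (a⁵)¹⁰ = a⁶, (a⁵)¹¹ = e.
The smallest positive k with (a⁵)ᵏ = e is 11, so |⟨a⁵⟩| = 11.

Answer: 11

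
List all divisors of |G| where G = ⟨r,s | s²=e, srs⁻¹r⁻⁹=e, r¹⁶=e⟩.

|G| = 32 = 2⁵. By Lagrange's theorem the order of any subgroup divides 32; the divisors of 32 are 1, 2, 4, 8, 16, 32.

Answer: 1, 2, 4, 8, 16, 32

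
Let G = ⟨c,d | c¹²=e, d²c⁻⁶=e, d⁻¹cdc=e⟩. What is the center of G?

An element z ∈ Z(G) iff z commutes with every generator.
For example c⁶ is central: (c⁶)·c = c⁷ = c·(c⁶); (c⁶)·d = d⁻¹ = d·(c⁶).
Whereas c ∉ Z(G) since c·d = cd ≠ c⁵d⁻¹ = d·c.
Checking each of the 24 elements this way gives Z(G) = {e, c⁶}, of order 2.

Answer: {e, c⁶}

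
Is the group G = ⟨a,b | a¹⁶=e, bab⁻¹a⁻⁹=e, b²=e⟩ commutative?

a·b = ab but b·a = a⁹b, so a·b ≠ b·a and G is not abelian.

Answer: No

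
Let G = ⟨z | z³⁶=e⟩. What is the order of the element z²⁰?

Compute successive powers until reaching e:
  (z²⁰)¹ = z²⁰, (z²⁰)² = z⁴, (z²⁰)³ = z²⁴, (z²⁰)⁴ = z⁸, (z²⁰)⁵ = z²⁸, (z²⁰)⁶ = z¹², (z²⁰)⁷ = z³², (z²⁰)⁸ = z¹⁶, (z²⁰)⁹ = e.
The smallest positive k with (z²⁰)ᵏ = e is 9.

Answer: 9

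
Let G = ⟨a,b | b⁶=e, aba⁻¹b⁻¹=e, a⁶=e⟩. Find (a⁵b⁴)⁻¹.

The order of (a⁵b⁴) is 6 (smallest k with (a⁵b⁴)ᵏ = e), so (a⁵b⁴)⁻¹ = (a⁵b⁴)⁵ = ab².
Check: (a⁵b⁴) · (ab²) → (a⁵b⁴) · a = b⁴;   (b⁴) · b² = e, giving e as required.

Answer: ab²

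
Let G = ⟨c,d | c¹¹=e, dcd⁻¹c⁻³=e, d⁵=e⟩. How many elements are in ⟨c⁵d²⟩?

|⟨c⁵d²⟩| equals the order of c⁵d². Compute successive powers until reaching e:
  (c⁵d²)¹ = c⁵d², (c⁵d²)² = c⁶d⁴, (c⁵d²)³ = c⁴d, (c⁵d²)⁴ = c⁸d³, (c⁵d²)⁵ = e.
The smallest positive k with (c⁵d²)ᵏ = e is 5, so |⟨c⁵d²⟩| = 5.

Answer: 5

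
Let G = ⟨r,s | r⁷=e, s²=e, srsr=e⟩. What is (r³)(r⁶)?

Compute (r³) · (r⁶) by multiplying left to right and reducing via the relations at each step:
  (r³) · r⁶ = r²

Answer: r²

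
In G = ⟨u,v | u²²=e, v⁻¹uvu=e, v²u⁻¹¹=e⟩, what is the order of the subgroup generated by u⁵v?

|⟨u⁵v⟩| equals the order of u⁵v. Compute successive powers until reaching e:
  (u⁵v)¹ = u⁵v, (u⁵v)² = u¹¹, (u⁵v)³ = u⁵v⁻¹, (u⁵v)⁴ = e.
The smallest positive k with (u⁵v)ᵏ = e is 4, so |⟨u⁵v⟩| = 4.

Answer: 4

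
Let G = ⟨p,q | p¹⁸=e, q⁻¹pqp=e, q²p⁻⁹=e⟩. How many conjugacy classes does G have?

The conjugacy classes (representative and size) are:
  [e] (size 1), [p¹⁷] (size 2), [p¹⁶] (size 2), [p³] (size 2), [p¹⁴] (size 2), [p¹³] (size 2), [p¹²] (size 2), [p¹¹] (size 2), [p¹⁰] (size 2), [p⁹] (size 1), [p⁸q] (size 9), [pq] (size 9).
Class equation: 1 + 2 + 2 + 2 + 2 + 2 + 2 + 2 + 2 + 1 + 9 + 9 = 36 = |G|. So G has 12 conjugacy classes.

Answer: 12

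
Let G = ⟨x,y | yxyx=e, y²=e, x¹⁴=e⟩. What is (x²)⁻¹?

The order of (x²) is 7 (smallest k with (x²)ᵏ = e), so (x²)⁻¹ = (x²)⁶ = x¹².
Check: (x²) · (x¹²) → (x²) · x¹² = e, giving e as required.

Answer: x¹²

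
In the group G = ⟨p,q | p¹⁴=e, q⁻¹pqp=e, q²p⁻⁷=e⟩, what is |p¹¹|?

Compute successive powers until reaching e:
  (p¹¹)¹ = p¹¹, (p¹¹)² = p⁸, (p¹¹)³ = p⁵, (p¹¹)⁴ = p², (p¹¹)⁵ = p¹³, (p¹¹)⁶ = p¹⁰, (p¹¹)⁷ = p⁷, (p¹¹)⁸ = p⁴, (p¹¹)⁹ = p, (p¹¹)¹⁰ = p¹², (p¹¹)¹¹ = p⁹, (p¹¹)¹² = p⁶, (p¹¹)¹³ = p³, (p¹¹)¹⁴ = e.
The smallest positive k with (p¹¹)ᵏ = e is 14.

Answer: 14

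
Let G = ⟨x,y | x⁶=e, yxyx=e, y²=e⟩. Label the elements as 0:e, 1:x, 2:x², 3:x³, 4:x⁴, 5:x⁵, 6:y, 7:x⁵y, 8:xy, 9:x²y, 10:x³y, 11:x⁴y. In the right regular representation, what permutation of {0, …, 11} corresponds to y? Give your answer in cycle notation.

(0 6)(1 8)(2 9)(3 10)(4 11)(5 7)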